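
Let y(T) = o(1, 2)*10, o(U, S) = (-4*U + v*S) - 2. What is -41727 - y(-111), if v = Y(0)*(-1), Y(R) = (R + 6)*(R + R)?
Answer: -41667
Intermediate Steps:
Y(R) = 2*R*(6 + R) (Y(R) = (6 + R)*(2*R) = 2*R*(6 + R))
v = 0 (v = (2*0*(6 + 0))*(-1) = (2*0*6)*(-1) = 0*(-1) = 0)
o(U, S) = -2 - 4*U (o(U, S) = (-4*U + 0*S) - 2 = (-4*U + 0) - 2 = -4*U - 2 = -2 - 4*U)
y(T) = -60 (y(T) = (-2 - 4*1)*10 = (-2 - 4)*10 = -6*10 = -60)
-41727 - y(-111) = -41727 - 1*(-60) = -41727 + 60 = -41667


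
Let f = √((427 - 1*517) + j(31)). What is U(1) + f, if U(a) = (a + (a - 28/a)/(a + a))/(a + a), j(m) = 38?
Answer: -25/4 + 2*I*√13 ≈ -6.25 + 7.2111*I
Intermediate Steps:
U(a) = (a + (a - 28/a)/(2*a))/(2*a) (U(a) = (a + (a - 28/a)/((2*a)))/((2*a)) = (a + (a - 28/a)*(1/(2*a)))*(1/(2*a)) = (a + (a - 28/a)/(2*a))*(1/(2*a)) = (a + (a - 28/a)/(2*a))/(2*a))
f = 2*I*√13 (f = √((427 - 1*517) + 38) = √((427 - 517) + 38) = √(-90 + 38) = √(-52) = 2*I*√13 ≈ 7.2111*I)
U(1) + f = (½ - 7/1³ + (¼)/1) + 2*I*√13 = (½ - 7*1 + (¼)*1) + 2*I*√13 = (½ - 7 + ¼) + 2*I*√13 = -25/4 + 2*I*√13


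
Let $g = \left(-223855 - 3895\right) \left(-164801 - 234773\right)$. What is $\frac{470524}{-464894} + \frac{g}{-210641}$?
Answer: $- \frac{21153418899212442}{48962868527} \approx -4.3203 \cdot 10^{5}$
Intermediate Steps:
$g = 91002978500$ ($g = \left(-223855 + \left(-125698 + 121803\right)\right) \left(-399574\right) = \left(-223855 - 3895\right) \left(-399574\right) = \left(-227750\right) \left(-399574\right) = 91002978500$)
$\frac{470524}{-464894} + \frac{g}{-210641} = \frac{470524}{-464894} + \frac{91002978500}{-210641} = 470524 \left(- \frac{1}{464894}\right) + 91002978500 \left(- \frac{1}{210641}\right) = - \frac{235262}{232447} - \frac{91002978500}{210641} = - \frac{21153418899212442}{48962868527}$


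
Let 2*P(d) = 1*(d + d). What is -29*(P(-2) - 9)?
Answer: 319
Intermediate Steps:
P(d) = d (P(d) = (1*(d + d))/2 = (1*(2*d))/2 = (2*d)/2 = d)
-29*(P(-2) - 9) = -29*(-2 - 9) = -29*(-11) = 319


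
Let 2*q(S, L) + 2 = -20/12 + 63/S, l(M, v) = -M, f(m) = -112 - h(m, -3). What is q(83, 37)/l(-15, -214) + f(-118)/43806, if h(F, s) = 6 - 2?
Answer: -2715172/27269235 ≈ -0.099569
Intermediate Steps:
h(F, s) = 4
f(m) = -116 (f(m) = -112 - 1*4 = -112 - 4 = -116)
q(S, L) = -11/6 + 63/(2*S) (q(S, L) = -1 + (-20/12 + 63/S)/2 = -1 + (-20*1/12 + 63/S)/2 = -1 + (-5/3 + 63/S)/2 = -1 + (-5/6 + 63/(2*S)) = -11/6 + 63/(2*S))
q(83, 37)/l(-15, -214) + f(-118)/43806 = ((1/6)*(189 - 11*83)/83)/((-1*(-15))) - 116/43806 = ((1/6)*(1/83)*(189 - 913))/15 - 116*1/43806 = ((1/6)*(1/83)*(-724))*(1/15) - 58/21903 = -362/249*1/15 - 58/21903 = -362/3735 - 58/21903 = -2715172/27269235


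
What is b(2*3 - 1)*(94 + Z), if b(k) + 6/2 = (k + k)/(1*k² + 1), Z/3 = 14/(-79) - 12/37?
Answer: -9192376/37999 ≈ -241.91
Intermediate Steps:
Z = -4398/2923 (Z = 3*(14/(-79) - 12/37) = 3*(14*(-1/79) - 12*1/37) = 3*(-14/79 - 12/37) = 3*(-1466/2923) = -4398/2923 ≈ -1.5046)
b(k) = -3 + 2*k/(1 + k²) (b(k) = -3 + (k + k)/(1*k² + 1) = -3 + (2*k)/(k² + 1) = -3 + (2*k)/(1 + k²) = -3 + 2*k/(1 + k²))
b(2*3 - 1)*(94 + Z) = ((-3 - 3*(2*3 - 1)² + 2*(2*3 - 1))/(1 + (2*3 - 1)²))*(94 - 4398/2923) = ((-3 - 3*(6 - 1)² + 2*(6 - 1))/(1 + (6 - 1)²))*(270364/2923) = ((-3 - 3*5² + 2*5)/(1 + 5²))*(270364/2923) = ((-3 - 3*25 + 10)/(1 + 25))*(270364/2923) = ((-3 - 75 + 10)/26)*(270364/2923) = ((1/26)*(-68))*(270364/2923) = -34/13*270364/2923 = -9192376/37999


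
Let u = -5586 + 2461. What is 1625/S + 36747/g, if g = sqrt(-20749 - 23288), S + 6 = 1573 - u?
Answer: 1625/4692 - 4083*I*sqrt(4893)/1631 ≈ 0.34633 - 175.11*I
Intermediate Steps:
u = -3125
S = 4692 (S = -6 + (1573 - 1*(-3125)) = -6 + (1573 + 3125) = -6 + 4698 = 4692)
g = 3*I*sqrt(4893) (g = sqrt(-44037) = 3*I*sqrt(4893) ≈ 209.85*I)
1625/S + 36747/g = 1625/4692 + 36747/((3*I*sqrt(4893))) = 1625*(1/4692) + 36747*(-I*sqrt(4893)/14679) = 1625/4692 - 4083*I*sqrt(4893)/1631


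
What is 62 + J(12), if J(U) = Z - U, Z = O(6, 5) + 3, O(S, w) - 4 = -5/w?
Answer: 56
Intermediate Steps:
O(S, w) = 4 - 5/w
Z = 6 (Z = (4 - 5/5) + 3 = (4 - 5*⅕) + 3 = (4 - 1) + 3 = 3 + 3 = 6)
J(U) = 6 - U
62 + J(12) = 62 + (6 - 1*12) = 62 + (6 - 12) = 62 - 6 = 56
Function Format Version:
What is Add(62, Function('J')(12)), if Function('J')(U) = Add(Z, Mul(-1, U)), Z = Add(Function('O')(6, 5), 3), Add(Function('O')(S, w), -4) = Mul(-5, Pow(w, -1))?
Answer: 56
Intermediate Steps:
Function('O')(S, w) = Add(4, Mul(-5, Pow(w, -1)))
Z = 6 (Z = Add(Add(4, Mul(-5, Pow(5, -1))), 3) = Add(Add(4, Mul(-5, Rational(1, 5))), 3) = Add(Add(4, -1), 3) = Add(3, 3) = 6)
Function('J')(U) = Add(6, Mul(-1, U))
Add(62, Function('J')(12)) = Add(62, Add(6, Mul(-1, 12))) = Add(62, Add(6, -12)) = Add(62, -6) = 56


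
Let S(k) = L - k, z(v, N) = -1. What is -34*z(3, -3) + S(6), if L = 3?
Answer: 31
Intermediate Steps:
S(k) = 3 - k
-34*z(3, -3) + S(6) = -34*(-1) + (3 - 1*6) = 34 + (3 - 6) = 34 - 3 = 31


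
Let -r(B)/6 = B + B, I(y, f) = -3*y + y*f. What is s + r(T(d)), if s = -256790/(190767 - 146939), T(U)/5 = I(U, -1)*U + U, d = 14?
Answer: 1012298405/21914 ≈ 46194.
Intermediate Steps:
I(y, f) = -3*y + f*y
T(U) = -20*U² + 5*U (T(U) = 5*((U*(-3 - 1))*U + U) = 5*((U*(-4))*U + U) = 5*((-4*U)*U + U) = 5*(-4*U² + U) = 5*(U - 4*U²) = -20*U² + 5*U)
r(B) = -12*B (r(B) = -6*(B + B) = -12*B)
s = -128395/21914 (s = -256790/43828 = -256790*1/43828 = -128395/21914 ≈ -5.8590)
s + r(T(d)) = -128395/21914 - 60*14*(1 - 4*14) = -128395/21914 - 60*14*(1 - 56) = -128395/21914 - 60*14*(-55) = -128395/21914 - 12*(-3850) = -128395/21914 + 46200 = 1012298405/21914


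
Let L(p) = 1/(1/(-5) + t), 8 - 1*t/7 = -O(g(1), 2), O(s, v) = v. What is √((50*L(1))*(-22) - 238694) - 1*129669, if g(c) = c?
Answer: -129669 + 3*I*√3230565266/349 ≈ -1.2967e+5 + 488.58*I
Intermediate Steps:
t = 70 (t = 56 - (-7)*2 = 56 - 7*(-2) = 56 + 14 = 70)
L(p) = 5/349 (L(p) = 1/(1/(-5) + 70) = 1/(-⅕ + 70) = 1/(349/5) = 5/349)
√((50*L(1))*(-22) - 238694) - 1*129669 = √((50*(5/349))*(-22) - 238694) - 1*129669 = √((250/349)*(-22) - 238694) - 129669 = √(-5500/349 - 238694) - 129669 = √(-83309706/349) - 129669 = 3*I*√3230565266/349 - 129669 = -129669 + 3*I*√3230565266/349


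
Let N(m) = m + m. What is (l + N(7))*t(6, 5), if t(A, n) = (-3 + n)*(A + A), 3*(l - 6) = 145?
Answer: 1640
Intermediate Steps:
l = 163/3 (l = 6 + (⅓)*145 = 6 + 145/3 = 163/3 ≈ 54.333)
N(m) = 2*m
t(A, n) = 2*A*(-3 + n) (t(A, n) = (-3 + n)*(2*A) = 2*A*(-3 + n))
(l + N(7))*t(6, 5) = (163/3 + 2*7)*(2*6*(-3 + 5)) = (163/3 + 14)*(2*6*2) = (205/3)*24 = 1640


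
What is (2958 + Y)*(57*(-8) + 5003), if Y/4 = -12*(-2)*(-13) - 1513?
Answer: -19743074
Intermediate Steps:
Y = -7300 (Y = 4*(-12*(-2)*(-13) - 1513) = 4*(24*(-13) - 1513) = 4*(-312 - 1513) = 4*(-1825) = -7300)
(2958 + Y)*(57*(-8) + 5003) = (2958 - 7300)*(57*(-8) + 5003) = -4342*(-456 + 5003) = -4342*4547 = -19743074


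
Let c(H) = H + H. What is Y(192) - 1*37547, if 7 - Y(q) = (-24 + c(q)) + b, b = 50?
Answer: -37950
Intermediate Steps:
c(H) = 2*H
Y(q) = -19 - 2*q (Y(q) = 7 - ((-24 + 2*q) + 50) = 7 - (26 + 2*q) = 7 + (-26 - 2*q) = -19 - 2*q)
Y(192) - 1*37547 = (-19 - 2*192) - 1*37547 = (-19 - 384) - 37547 = -403 - 37547 = -37950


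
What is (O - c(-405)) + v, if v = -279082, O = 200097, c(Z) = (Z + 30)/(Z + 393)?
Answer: -316065/4 ≈ -79016.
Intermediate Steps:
c(Z) = (30 + Z)/(393 + Z)
(O - c(-405)) + v = (200097 - (30 - 405)/(393 - 405)) - 279082 = (200097 - (-375)/(-12)) - 279082 = (200097 - (-1)*(-375)/12) - 279082 = (200097 - 1*125/4) - 279082 = (200097 - 125/4) - 279082 = 800263/4 - 279082 = -316065/4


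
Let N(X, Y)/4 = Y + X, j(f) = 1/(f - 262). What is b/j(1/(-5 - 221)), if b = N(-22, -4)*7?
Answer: 21553532/113 ≈ 1.9074e+5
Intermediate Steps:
j(f) = 1/(-262 + f)
N(X, Y) = 4*X + 4*Y (N(X, Y) = 4*(Y + X) = 4*(X + Y) = 4*X + 4*Y)
b = -728 (b = (4*(-22) + 4*(-4))*7 = (-88 - 16)*7 = -104*7 = -728)
b/j(1/(-5 - 221)) = -(-190736 + 728/(-5 - 221)) = -728/(1/(-262 + 1/(-226))) = -728/(1/(-262 - 1/226)) = -728/(1/(-59213/226)) = -728/(-226/59213) = -728*(-59213/226) = 21553532/113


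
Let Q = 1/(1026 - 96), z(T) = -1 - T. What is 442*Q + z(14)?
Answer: -6754/465 ≈ -14.525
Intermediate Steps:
Q = 1/930 ≈ 0.0010753
442*Q + z(14) = 442*(1/930) + (-1 - 1*14) = 221/465 + (-1 - 14) = 221/465 - 15 = -6754/465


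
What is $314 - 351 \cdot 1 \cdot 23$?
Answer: $-7759$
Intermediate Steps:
$314 - 351 \cdot 1 \cdot 23 = 314 - 8073 = -7759$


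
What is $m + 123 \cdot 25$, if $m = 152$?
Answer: $3227$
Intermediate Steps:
$m + 123 \cdot 25 = 152 + 123 \cdot 25 = 152 + 3075 = 3227$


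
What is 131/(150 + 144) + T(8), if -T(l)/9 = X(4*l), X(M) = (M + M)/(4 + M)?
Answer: -4573/294 ≈ -15.554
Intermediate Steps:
X(M) = 2*M/(4 + M) (X(M) = (2*M)/(4 + M) = 2*M/(4 + M))
T(l) = -72*l/(4 + 4*l) (T(l) = -18*4*l/(4 + 4*l) = -72*l/(4 + 4*l))
131/(150 + 144) + T(8) = 131/(150 + 144) - 18*8/(1 + 8) = 131/294 - 18*8/9 = (1/294)*131 - 18*8*1/9 = 131/294 - 16 = -4573/294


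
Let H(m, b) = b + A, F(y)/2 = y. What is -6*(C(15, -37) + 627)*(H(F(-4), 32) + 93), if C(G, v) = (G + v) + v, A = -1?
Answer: -422592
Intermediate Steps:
F(y) = 2*y
H(m, b) = -1 + b (H(m, b) = b - 1 = -1 + b)
C(G, v) = G + 2*v
-6*(C(15, -37) + 627)*(H(F(-4), 32) + 93) = -6*((15 + 2*(-37)) + 627)*((-1 + 32) + 93) = -6*((15 - 74) + 627)*(31 + 93) = -6*(-59 + 627)*124 = -3408*124 = -6*70432 = -422592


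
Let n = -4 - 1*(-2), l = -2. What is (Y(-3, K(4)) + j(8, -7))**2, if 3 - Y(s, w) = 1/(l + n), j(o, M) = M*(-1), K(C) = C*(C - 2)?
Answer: 1681/16 ≈ 105.06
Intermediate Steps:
n = -2 (n = -4 + 2 = -2)
K(C) = C*(-2 + C)
j(o, M) = -M
Y(s, w) = 13/4 (Y(s, w) = 3 - 1/(-2 - 2) = 3 - 1/(-4) = 3 - 1*(-1/4) = 3 + 1/4 = 13/4)
(Y(-3, K(4)) + j(8, -7))**2 = (13/4 - 1*(-7))**2 = (13/4 + 7)**2 = (41/4)**2 = 1681/16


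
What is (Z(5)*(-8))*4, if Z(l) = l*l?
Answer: -800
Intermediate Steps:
Z(l) = l²
(Z(5)*(-8))*4 = (5²*(-8))*4 = (25*(-8))*4 = -200*4 = -800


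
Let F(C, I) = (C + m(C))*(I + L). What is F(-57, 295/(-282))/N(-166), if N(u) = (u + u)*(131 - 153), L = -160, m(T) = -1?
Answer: 1317035/1029864 ≈ 1.2788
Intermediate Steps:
F(C, I) = (-1 + C)*(-160 + I) (F(C, I) = (C - 1)*(I - 160) = (-1 + C)*(-160 + I))
N(u) = -44*u (N(u) = (2*u)*(-22) = -44*u)
F(-57, 295/(-282))/N(-166) = (160 - 295/(-282) - 160*(-57) - 16815/(-282))/((-44*(-166))) = (160 - 295*(-1)/282 + 9120 - 16815*(-1)/282)/7304 = (160 - 1*(-295/282) + 9120 - 57*(-295/282))*(1/7304) = (160 + 295/282 + 9120 + 5605/94)*(1/7304) = (1317035/141)*(1/7304) = 1317035/1029864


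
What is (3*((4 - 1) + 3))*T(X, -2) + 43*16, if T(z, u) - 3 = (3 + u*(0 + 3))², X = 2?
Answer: 904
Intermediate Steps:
T(z, u) = 3 + (3 + 3*u)² (T(z, u) = 3 + (3 + u*(0 + 3))² = 3 + (3 + u*3)² = 3 + (3 + 3*u)²)
(3*((4 - 1) + 3))*T(X, -2) + 43*16 = (3*((4 - 1) + 3))*(3 + 9*(1 - 2)²) + 43*16 = (3*(3 + 3))*(3 + 9*(-1)²) + 688 = (3*6)*(3 + 9*1) + 688 = 18*(3 + 9) + 688 = 18*12 + 688 = 216 + 688 = 904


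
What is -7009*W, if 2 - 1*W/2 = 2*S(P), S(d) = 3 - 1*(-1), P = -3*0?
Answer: 84108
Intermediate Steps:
P = 0
S(d) = 4 (S(d) = 3 + 1 = 4)
W = -12 (W = 4 - 4*4 = 4 - 2*8 = 4 - 16 = -12)
-7009*W = -7009*(-12) = 84108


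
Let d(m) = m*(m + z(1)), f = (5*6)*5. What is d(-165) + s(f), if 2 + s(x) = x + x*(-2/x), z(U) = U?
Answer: 27206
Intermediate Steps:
f = 150 (f = 30*5 = 150)
d(m) = m*(1 + m) (d(m) = m*(m + 1) = m*(1 + m))
s(x) = -4 + x (s(x) = -2 + (x + x*(-2/x)) = -2 + (x - 2) = -2 + (-2 + x) = -4 + x)
d(-165) + s(f) = -165*(1 - 165) + (-4 + 150) = -165*(-164) + 146 = 27060 + 146 = 27206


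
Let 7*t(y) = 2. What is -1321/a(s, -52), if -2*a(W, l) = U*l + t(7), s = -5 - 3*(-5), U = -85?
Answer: 9247/15471 ≈ 0.59770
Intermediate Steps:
t(y) = 2/7 (t(y) = (⅐)*2 = 2/7)
s = 10 (s = -5 + 15 = 10)
a(W, l) = -⅐ + 85*l/2 (a(W, l) = -(-85*l + 2/7)/2 = -(2/7 - 85*l)/2 = -⅐ + 85*l/2)
-1321/a(s, -52) = -1321/(-⅐ + (85/2)*(-52)) = -1321/(-⅐ - 2210) = -1321/(-15471/7) = -1321*(-7/15471) = 9247/15471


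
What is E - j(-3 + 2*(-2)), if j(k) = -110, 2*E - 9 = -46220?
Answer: -45991/2 ≈ -22996.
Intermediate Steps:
E = -46211/2 (E = 9/2 + (1/2)*(-46220) = 9/2 - 23110 = -46211/2 ≈ -23106.)
E - j(-3 + 2*(-2)) = -46211/2 - 1*(-110) = -46211/2 + 110 = -45991/2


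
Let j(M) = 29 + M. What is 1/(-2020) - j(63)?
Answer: -185841/2020 ≈ -92.000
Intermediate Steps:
1/(-2020) - j(63) = 1/(-2020) - (29 + 63) = -1/2020 - 1*92 = -1/2020 - 92 = -185841/2020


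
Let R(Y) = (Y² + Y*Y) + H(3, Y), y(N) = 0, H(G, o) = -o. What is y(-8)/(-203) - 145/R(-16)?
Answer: -145/528 ≈ -0.27462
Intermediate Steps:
R(Y) = -Y + 2*Y² (R(Y) = (Y² + Y*Y) - Y = (Y² + Y²) - Y = 2*Y² - Y = -Y + 2*Y²)
y(-8)/(-203) - 145/R(-16) = 0/(-203) - 145*(-1/(16*(-1 + 2*(-16)))) = 0*(-1/203) - 145*(-1/(16*(-1 - 32))) = 0 - 145/((-16*(-33))) = 0 - 145/528 = -145/528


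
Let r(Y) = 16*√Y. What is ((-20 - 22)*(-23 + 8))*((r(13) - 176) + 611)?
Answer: 274050 + 10080*√13 ≈ 3.1039e+5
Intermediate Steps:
((-20 - 22)*(-23 + 8))*((r(13) - 176) + 611) = ((-20 - 22)*(-23 + 8))*((16*√13 - 176) + 611) = (-42*(-15))*((-176 + 16*√13) + 611) = 630*(435 + 16*√13) = 274050 + 10080*√13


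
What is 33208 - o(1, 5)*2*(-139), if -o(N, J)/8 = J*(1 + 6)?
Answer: -44632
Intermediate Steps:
o(N, J) = -56*J (o(N, J) = -8*J*(1 + 6) = -8*J*7 = -56*J)
33208 - o(1, 5)*2*(-139) = 33208 - (-56*5)*2*(-139) = 33208 - (-280)*(-278) = 33208 - 1*77840 = 33208 - 77840 = -44632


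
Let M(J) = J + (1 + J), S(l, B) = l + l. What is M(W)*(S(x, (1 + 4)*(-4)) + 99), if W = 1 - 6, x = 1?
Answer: -909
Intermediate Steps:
S(l, B) = 2*l
W = -5
M(J) = 1 + 2*J
M(W)*(S(x, (1 + 4)*(-4)) + 99) = (1 + 2*(-5))*(2*1 + 99) = (1 - 10)*(2 + 99) = -9*101 = -909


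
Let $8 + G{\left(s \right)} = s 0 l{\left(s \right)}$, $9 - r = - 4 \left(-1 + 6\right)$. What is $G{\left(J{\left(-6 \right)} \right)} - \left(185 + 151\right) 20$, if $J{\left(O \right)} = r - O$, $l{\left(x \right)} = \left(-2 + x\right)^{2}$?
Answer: $-6728$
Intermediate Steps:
$r = 29$ ($r = 9 - - 4 \left(-1 + 6\right) = 9 - \left(-4\right) 5 = 9 - -20 = 9 + 20 = 29$)
$J{\left(O \right)} = 29 - O$
$G{\left(s \right)} = -8$ ($G{\left(s \right)} = -8 + s 0 \left(-2 + s\right)^{2} = -8 + 0 \left(-2 + s\right)^{2} = -8 + 0 = -8$)
$G{\left(J{\left(-6 \right)} \right)} - \left(185 + 151\right) 20 = -8 - \left(185 + 151\right) 20 = -8 - 336 \cdot 20 = -8 - 6720 = -6728$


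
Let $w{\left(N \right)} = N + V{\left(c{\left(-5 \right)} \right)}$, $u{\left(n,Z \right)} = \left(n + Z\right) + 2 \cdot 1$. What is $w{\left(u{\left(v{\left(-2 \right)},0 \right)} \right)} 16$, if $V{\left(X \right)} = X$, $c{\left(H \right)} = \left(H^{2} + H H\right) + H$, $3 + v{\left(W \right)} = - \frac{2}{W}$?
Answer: $720$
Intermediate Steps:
$v{\left(W \right)} = -3 - \frac{2}{W}$
$c{\left(H \right)} = H + 2 H^{2}$ ($c{\left(H \right)} = \left(H^{2} + H^{2}\right) + H = 2 H^{2} + H = H + 2 H^{2}$)
$u{\left(n,Z \right)} = 2 + Z + n$ ($u{\left(n,Z \right)} = \left(Z + n\right) + 2 = 2 + Z + n$)
$w{\left(N \right)} = 45 + N$ ($w{\left(N \right)} = N - 5 \left(1 + 2 \left(-5\right)\right) = N - 5 \left(1 - 10\right) = N - -45 = N + 45 = 45 + N$)
$w{\left(u{\left(v{\left(-2 \right)},0 \right)} \right)} 16 = \left(45 + \left(2 + 0 - \left(3 + \frac{2}{-2}\right)\right)\right) 16 = \left(45 + \left(2 + 0 - 2\right)\right) 16 = \left(45 + 0\right) 16 = 45 \cdot 16 = 720$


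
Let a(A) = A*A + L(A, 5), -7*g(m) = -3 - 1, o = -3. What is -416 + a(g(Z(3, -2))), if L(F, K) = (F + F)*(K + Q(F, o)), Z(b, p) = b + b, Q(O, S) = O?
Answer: -20056/49 ≈ -409.31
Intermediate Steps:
Z(b, p) = 2*b
L(F, K) = 2*F*(F + K) (L(F, K) = (F + F)*(K + F) = (2*F)*(F + K) = 2*F*(F + K))
g(m) = 4/7 (g(m) = -(-3 - 1)/7 = -⅐*(-4) = 4/7)
a(A) = A² + 2*A*(5 + A) (a(A) = A*A + 2*A*(A + 5) = A² + 2*A*(5 + A))
-416 + a(g(Z(3, -2))) = -416 + 4*(10 + 3*(4/7))/7 = -416 + 4*(10 + 12/7)/7 = -416 + (4/7)*(82/7) = -416 + 328/49 = -20056/49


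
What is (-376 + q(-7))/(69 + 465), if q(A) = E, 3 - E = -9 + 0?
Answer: -182/267 ≈ -0.68165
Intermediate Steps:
E = 12 (E = 3 - (-9 + 0) = 3 - 1*(-9) = 3 + 9 = 12)
q(A) = 12
(-376 + q(-7))/(69 + 465) = (-376 + 12)/(69 + 465) = -364/534 = -364*1/534 = -182/267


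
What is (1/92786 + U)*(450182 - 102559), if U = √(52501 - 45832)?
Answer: 347623/92786 + 1042869*√741 ≈ 2.8388e+7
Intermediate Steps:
U = 3*√741 (U = √6669 = 3*√741 ≈ 81.664)
(1/92786 + U)*(450182 - 102559) = (1/92786 + 3*√741)*(450182 - 102559) = (1/92786 + 3*√741)*347623 = 347623/92786 + 1042869*√741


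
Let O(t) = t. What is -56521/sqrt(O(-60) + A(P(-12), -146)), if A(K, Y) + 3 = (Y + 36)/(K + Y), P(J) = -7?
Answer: 169563*I*sqrt(161993)/9529 ≈ 7162.0*I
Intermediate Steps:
A(K, Y) = -3 + (36 + Y)/(K + Y) (A(K, Y) = -3 + (Y + 36)/(K + Y) = -3 + (36 + Y)/(K + Y))
-56521/sqrt(O(-60) + A(P(-12), -146)) = -56521/sqrt(-60 + (36 - 3*(-7) - 2*(-146))/(-7 - 146)) = -56521/sqrt(-60 + (36 + 21 + 292)/(-153)) = -56521/sqrt(-60 - 1/153*349) = -56521/sqrt(-60 - 349/153) = -56521*(-3*I*sqrt(161993)/9529) = -(-169563)*I*sqrt(161993)/9529 = 169563*I*sqrt(161993)/9529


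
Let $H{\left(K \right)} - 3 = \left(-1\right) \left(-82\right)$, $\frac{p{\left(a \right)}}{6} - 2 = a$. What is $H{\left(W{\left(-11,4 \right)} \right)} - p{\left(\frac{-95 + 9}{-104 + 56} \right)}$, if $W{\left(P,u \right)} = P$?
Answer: $\frac{249}{4} \approx 62.25$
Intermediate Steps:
$p{\left(a \right)} = 12 + 6 a$
$H{\left(K \right)} = 85$ ($H{\left(K \right)} = 3 - -82 = 3 + 82 = 85$)
$H{\left(W{\left(-11,4 \right)} \right)} - p{\left(\frac{-95 + 9}{-104 + 56} \right)} = 85 - \left(12 + 6 \frac{-95 + 9}{-104 + 56}\right) = 85 - \left(12 + 6 \left(- \frac{86}{-48}\right)\right) = 85 - \left(12 + 6 \left(\left(-86\right) \left(- \frac{1}{48}\right)\right)\right) = 85 - \left(12 + 6 \cdot \frac{43}{24}\right) = 85 - \left(12 + \frac{43}{4}\right) = 85 - \frac{91}{4} = \frac{249}{4}$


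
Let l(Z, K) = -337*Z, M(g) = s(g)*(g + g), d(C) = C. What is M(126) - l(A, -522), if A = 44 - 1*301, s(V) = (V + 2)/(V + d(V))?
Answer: -86481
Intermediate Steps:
s(V) = (2 + V)/(2*V) (s(V) = (V + 2)/(V + V) = (2 + V)/((2*V)) = (2 + V)*(1/(2*V)) = (2 + V)/(2*V))
A = -257 (A = 44 - 301 = -257)
M(g) = 2 + g (M(g) = ((2 + g)/(2*g))*(g + g) = ((2 + g)/(2*g))*(2*g) = 2 + g)
M(126) - l(A, -522) = (2 + 126) - (-337)*(-257) = 128 - 1*86609 = 128 - 86609 = -86481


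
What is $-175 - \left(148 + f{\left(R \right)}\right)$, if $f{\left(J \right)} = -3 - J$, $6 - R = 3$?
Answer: $-317$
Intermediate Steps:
$R = 3$ ($R = 6 - 3 = 3$)
$-175 - \left(148 + f{\left(R \right)}\right) = -175 - \left(148 - 6\right) = -175 - 142 = -317$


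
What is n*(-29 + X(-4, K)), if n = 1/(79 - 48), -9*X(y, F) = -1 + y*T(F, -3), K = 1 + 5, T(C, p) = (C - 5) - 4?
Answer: -272/279 ≈ -0.97491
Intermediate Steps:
T(C, p) = -9 + C (T(C, p) = (-5 + C) - 4 = -9 + C)
K = 6
X(y, F) = ⅑ - y*(-9 + F)/9 (X(y, F) = -(-1 + y*(-9 + F))/9 = ⅑ - y*(-9 + F)/9)
n = 1/31 ≈ 0.032258
n*(-29 + X(-4, K)) = (-29 + (⅑ - ⅑*(-4)*(-9 + 6)))/31 = (-29 + (⅑ - ⅑*(-4)*(-3)))/31 = (-29 + (⅑ - 4/3))/31 = (-29 - 11/9)/31 = (1/31)*(-272/9) = -272/279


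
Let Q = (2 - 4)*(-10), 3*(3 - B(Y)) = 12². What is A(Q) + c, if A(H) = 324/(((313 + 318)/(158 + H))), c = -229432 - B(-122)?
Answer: -144685525/631 ≈ -2.2930e+5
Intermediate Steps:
B(Y) = -45 (B(Y) = 3 - ⅓*12² = 3 - ⅓*144 = 3 - 48 = -45)
Q = 20 (Q = -2*(-10) = 20)
c = -229387 (c = -229432 - 1*(-45) = -229432 + 45 = -229387)
A(H) = 51192/631 + 324*H/631 (A(H) = 324/((631/(158 + H))) = 324*(158/631 + H/631) = 51192/631 + 324*H/631)
A(Q) + c = (51192/631 + (324/631)*20) - 229387 = (51192/631 + 6480/631) - 229387 = 57672/631 - 229387 = -144685525/631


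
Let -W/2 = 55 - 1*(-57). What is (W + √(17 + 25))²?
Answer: (224 - √42)² ≈ 47315.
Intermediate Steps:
W = -224 (W = -2*(55 - 1*(-57)) = -2*(55 + 57) = -2*112 = -224)
(W + √(17 + 25))² = (-224 + √(17 + 25))² = (-224 + √42)²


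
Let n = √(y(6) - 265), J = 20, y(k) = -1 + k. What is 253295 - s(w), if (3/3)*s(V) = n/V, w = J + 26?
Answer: 253295 - I*√65/23 ≈ 2.533e+5 - 0.35053*I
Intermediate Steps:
n = 2*I*√65 (n = √((-1 + 6) - 265) = √(5 - 265) = √(-260) = 2*I*√65 ≈ 16.125*I)
w = 46 (w = 20 + 26 = 46)
s(V) = 2*I*√65/V (s(V) = (2*I*√65)/V = 2*I*√65/V)
253295 - s(w) = 253295 - 2*I*√65/46 = 253295 - I*√65/23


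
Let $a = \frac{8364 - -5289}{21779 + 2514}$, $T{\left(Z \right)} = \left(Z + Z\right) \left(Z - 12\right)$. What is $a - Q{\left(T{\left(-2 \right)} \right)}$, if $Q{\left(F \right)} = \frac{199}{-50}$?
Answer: $\frac{5516957}{1214650} \approx 4.542$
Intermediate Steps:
$T{\left(Z \right)} = 2 Z \left(-12 + Z\right)$
$a = \frac{13653}{24293}$ ($a = \frac{8364 + 5289}{24293} = 13653 \cdot \frac{1}{24293} = \frac{13653}{24293} \approx 0.56201$)
$Q{\left(F \right)} = - \frac{199}{50}$ ($Q{\left(F \right)} = 199 \left(- \frac{1}{50}\right) = - \frac{199}{50}$)
$a - Q{\left(T{\left(-2 \right)} \right)} = \frac{13653}{24293} - - \frac{199}{50} = \frac{13653}{24293} + \frac{199}{50} = \frac{5516957}{1214650}$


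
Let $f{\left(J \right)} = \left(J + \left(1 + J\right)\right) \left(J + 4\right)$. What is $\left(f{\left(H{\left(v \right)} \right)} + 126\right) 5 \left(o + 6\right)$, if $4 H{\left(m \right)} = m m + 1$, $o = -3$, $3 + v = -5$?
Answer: $\frac{96525}{8} \approx 12066.0$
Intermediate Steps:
$v = -8$ ($v = -3 - 5 = -8$)
$H{\left(m \right)} = \frac{1}{4} + \frac{m^{2}}{4}$ ($H{\left(m \right)} = \frac{m m + 1}{4} = \frac{m^{2} + 1}{4} = \frac{1 + m^{2}}{4} = \frac{1}{4} + \frac{m^{2}}{4}$)
$f{\left(J \right)} = \left(1 + 2 J\right) \left(4 + J\right)$
$\left(f{\left(H{\left(v \right)} \right)} + 126\right) 5 \left(o + 6\right) = \left(\left(4 + 2 \left(\frac{1}{4} + \frac{\left(-8\right)^{2}}{4}\right)^{2} + 9 \left(\frac{1}{4} + \frac{\left(-8\right)^{2}}{4}\right)\right) + 126\right) 5 \left(-3 + 6\right) = \left(\left(4 + 2 \left(\frac{1}{4} + \frac{1}{4} \cdot 64\right)^{2} + 9 \left(\frac{1}{4} + \frac{1}{4} \cdot 64\right)\right) + 126\right) 5 \cdot 3 = \left(\left(4 + 2 \left(\frac{1}{4} + 16\right)^{2} + 9 \left(\frac{1}{4} + 16\right)\right) + 126\right) 15 = \left(\left(4 + 2 \left(\frac{65}{4}\right)^{2} + 9 \cdot \frac{65}{4}\right) + 126\right) 15 = \left(\left(4 + 2 \cdot \frac{4225}{16} + \frac{585}{4}\right) + 126\right) 15 = \left(\left(4 + \frac{4225}{8} + \frac{585}{4}\right) + 126\right) 15 = \left(\frac{5427}{8} + 126\right) 15 = \frac{6435}{8} \cdot 15 = \frac{96525}{8}$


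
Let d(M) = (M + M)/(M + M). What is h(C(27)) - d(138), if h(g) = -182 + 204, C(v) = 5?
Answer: 21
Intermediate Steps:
h(g) = 22
d(M) = 1 (d(M) = (2*M)/((2*M)) = (2*M)*(1/(2*M)) = 1)
h(C(27)) - d(138) = 22 - 1*1 = 22 - 1 = 21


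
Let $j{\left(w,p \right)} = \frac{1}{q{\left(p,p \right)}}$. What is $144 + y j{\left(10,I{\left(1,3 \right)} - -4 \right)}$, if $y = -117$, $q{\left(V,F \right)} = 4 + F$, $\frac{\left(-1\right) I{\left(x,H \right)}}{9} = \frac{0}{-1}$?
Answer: $\frac{1035}{8} \approx 129.38$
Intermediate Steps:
$I{\left(x,H \right)} = 0$ ($I{\left(x,H \right)} = - 9 \frac{0}{-1} = - 9 \cdot 0 \left(-1\right) = \left(-9\right) 0 = 0$)
$j{\left(w,p \right)} = \frac{1}{4 + p}$
$144 + y j{\left(10,I{\left(1,3 \right)} - -4 \right)} = 144 - \frac{117}{4 + \left(0 - -4\right)} = 144 - \frac{117}{4 + \left(0 + 4\right)} = 144 - \frac{117}{4 + 4} = 144 - \frac{117}{8} = \frac{1035}{8}$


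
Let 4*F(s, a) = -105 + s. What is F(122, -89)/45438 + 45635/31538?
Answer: 4147394333/2866047288 ≈ 1.4471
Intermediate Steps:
F(s, a) = -105/4 + s/4 (F(s, a) = (-105 + s)/4 = -105/4 + s/4)
F(122, -89)/45438 + 45635/31538 = (-105/4 + (¼)*122)/45438 + 45635/31538 = (-105/4 + 61/2)*(1/45438) + 45635*(1/31538) = (17/4)*(1/45438) + 45635/31538 = 17/181752 + 45635/31538 = 4147394333/2866047288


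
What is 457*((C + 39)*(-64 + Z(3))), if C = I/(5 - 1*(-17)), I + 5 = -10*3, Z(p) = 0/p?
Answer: -12035552/11 ≈ -1.0941e+6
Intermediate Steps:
Z(p) = 0
I = -35 (I = -5 - 10*3 = -5 - 30 = -35)
C = -35/22 (C = -35/(5 - 1*(-17)) = -35/(5 + 17) = -35/22 ≈ -1.5909)
457*((C + 39)*(-64 + Z(3))) = 457*((-35/22 + 39)*(-64 + 0)) = 457*((823/22)*(-64)) = 457*(-26336/11) = -12035552/11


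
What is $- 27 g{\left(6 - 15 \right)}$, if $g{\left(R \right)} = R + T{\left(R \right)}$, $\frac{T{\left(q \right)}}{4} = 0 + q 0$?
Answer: $243$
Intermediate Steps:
$T{\left(q \right)} = 0$ ($T{\left(q \right)} = 4 \left(0 + q 0\right) = 4 \left(0 + 0\right) = 4 \cdot 0 = 0$)
$g{\left(R \right)} = R$ ($g{\left(R \right)} = R + 0 = R$)
$- 27 g{\left(6 - 15 \right)} = - 27 \left(6 - 15\right) = \left(-27\right) \left(-9\right) = 243$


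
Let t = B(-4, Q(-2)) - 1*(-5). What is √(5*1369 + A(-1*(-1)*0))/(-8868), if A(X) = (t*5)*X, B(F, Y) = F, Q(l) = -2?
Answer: -37*√5/8868 ≈ -0.0093296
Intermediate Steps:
t = 1 (t = -4 - 1*(-5) = -4 + 5 = 1)
A(X) = 5*X (A(X) = (1*5)*X = 5*X)
√(5*1369 + A(-1*(-1)*0))/(-8868) = √(5*1369 + 5*(-1*(-1)*0))/(-8868) = √(6845 + 5*(1*0))*(-1/8868) = √(6845 + 5*0)*(-1/8868) = √(6845 + 0)*(-1/8868) = √6845*(-1/8868) = (37*√5)*(-1/8868) = -37*√5/8868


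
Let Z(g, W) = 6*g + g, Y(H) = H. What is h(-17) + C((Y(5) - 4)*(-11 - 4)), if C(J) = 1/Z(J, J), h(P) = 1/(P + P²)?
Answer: -167/28560 ≈ -0.0058473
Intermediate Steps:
Z(g, W) = 7*g
C(J) = 1/(7*J)
h(-17) + C((Y(5) - 4)*(-11 - 4)) = 1/((-17)*(1 - 17)) + 1/(7*(((5 - 4)*(-11 - 4)))) = -1/17/(-16) + 1/(7*((1*(-15)))) = -1/17*(-1/16) + (⅐)/(-15) = 1/272 + (⅐)*(-1/15) = 1/272 - 1/105 = -167/28560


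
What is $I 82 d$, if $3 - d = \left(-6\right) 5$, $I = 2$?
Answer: $5412$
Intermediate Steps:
$d = 33$ ($d = 3 - \left(-6\right) 5 = 3 - -30 = 3 + 30 = 33$)
$I 82 d = 2 \cdot 82 \cdot 33 = 164 \cdot 33 = 5412$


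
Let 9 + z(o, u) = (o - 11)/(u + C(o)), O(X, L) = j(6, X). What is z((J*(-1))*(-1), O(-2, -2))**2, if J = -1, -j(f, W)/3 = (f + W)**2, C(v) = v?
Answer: 184041/2401 ≈ 76.652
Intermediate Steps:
j(f, W) = -3*(W + f)**2 (j(f, W) = -3*(f + W)**2 = -3*(W + f)**2)
O(X, L) = -3*(6 + X)**2 (O(X, L) = -3*(X + 6)**2 = -3*(6 + X)**2)
z(o, u) = -9 + (-11 + o)/(o + u) (z(o, u) = -9 + (o - 11)/(u + o) = -9 + (-11 + o)/(o + u))
z((J*(-1))*(-1), O(-2, -2))**2 = ((-11 - (-27)*(6 - 2)**2 - 8*(-1*(-1))*(-1))/(-1*(-1)*(-1) - 3*(6 - 2)**2))**2 = ((-11 - (-27)*4**2 - 8*(-1))/(1*(-1) - 3*4**2))**2 = ((-11 - (-27)*16 - 8*(-1))/(-1 - 3*16))**2 = ((-11 - 9*(-48) + 8)/(-1 - 48))**2 = ((-11 + 432 + 8)/(-49))**2 = (-1/49*429)**2 = (-429/49)**2 = 184041/2401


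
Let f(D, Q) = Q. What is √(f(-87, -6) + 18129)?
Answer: √18123 ≈ 134.62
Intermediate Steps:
√(f(-87, -6) + 18129) = √(-6 + 18129) = √18123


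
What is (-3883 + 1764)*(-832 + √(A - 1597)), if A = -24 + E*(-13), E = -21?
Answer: 1763008 - 4238*I*√337 ≈ 1.763e+6 - 77799.0*I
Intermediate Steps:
A = 249 (A = -24 - 21*(-13) = -24 + 273 = 249)
(-3883 + 1764)*(-832 + √(A - 1597)) = (-3883 + 1764)*(-832 + √(249 - 1597)) = -2119*(-832 + √(-1348)) = -2119*(-832 + 2*I*√337) = 1763008 - 4238*I*√337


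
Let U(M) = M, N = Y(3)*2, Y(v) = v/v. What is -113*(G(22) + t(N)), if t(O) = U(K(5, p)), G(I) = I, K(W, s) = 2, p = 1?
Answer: -2712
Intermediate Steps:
Y(v) = 1
N = 2 (N = 1*2 = 2)
t(O) = 2
-113*(G(22) + t(N)) = -113*(22 + 2) = -113*24 = -2712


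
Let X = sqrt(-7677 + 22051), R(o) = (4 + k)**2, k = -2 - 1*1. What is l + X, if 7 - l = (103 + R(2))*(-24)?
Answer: 2503 + sqrt(14374) ≈ 2622.9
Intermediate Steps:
k = -3 (k = -2 - 1 = -3)
R(o) = 1 (R(o) = (4 - 3)**2 = 1**2 = 1)
X = sqrt(14374) ≈ 119.89
l = 2503 (l = 7 - (103 + 1)*(-24) = 7 - 104*(-24) = 7 - 1*(-2496) = 7 + 2496 = 2503)
l + X = 2503 + sqrt(14374)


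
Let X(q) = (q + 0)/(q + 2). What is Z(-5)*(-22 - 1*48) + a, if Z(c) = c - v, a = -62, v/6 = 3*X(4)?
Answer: 1128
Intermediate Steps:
X(q) = q/(2 + q)
v = 12 (v = 6*(3*(4/(2 + 4))) = 6*(3*(4/6)) = 6*(3*(4*(1/6))) = 6*(3*(2/3)) = 6*2 = 12)
Z(c) = -12 + c (Z(c) = c - 1*12 = c - 12 = -12 + c)
Z(-5)*(-22 - 1*48) + a = (-12 - 5)*(-22 - 1*48) - 62 = -17*(-22 - 48) - 62 = -17*(-70) - 62 = 1190 - 62 = 1128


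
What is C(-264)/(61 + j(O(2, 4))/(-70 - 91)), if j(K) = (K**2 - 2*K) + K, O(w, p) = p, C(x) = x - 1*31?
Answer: -47495/9809 ≈ -4.8420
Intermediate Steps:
C(x) = -31 + x (C(x) = x - 31 = -31 + x)
j(K) = K**2 - K
C(-264)/(61 + j(O(2, 4))/(-70 - 91)) = (-31 - 264)/(61 + (4*(-1 + 4))/(-70 - 91)) = -295/(61 + (4*3)/(-161)) = -295/(61 + 12*(-1/161)) = -295/(61 - 12/161) = -295/9809/161 = -295*161/9809 = -47495/9809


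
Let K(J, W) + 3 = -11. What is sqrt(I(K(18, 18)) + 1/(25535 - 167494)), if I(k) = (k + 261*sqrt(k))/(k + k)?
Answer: 3*sqrt(219433692086 - 4090928609243*I*sqrt(14))/1987426 ≈ 4.206 - 4.1462*I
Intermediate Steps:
K(J, W) = -14 (K(J, W) = -3 - 11 = -14)
I(k) = (k + 261*sqrt(k))/(2*k) (I(k) = (k + 261*sqrt(k))/((2*k)) = (k + 261*sqrt(k))*(1/(2*k)) = (k + 261*sqrt(k))/(2*k))
sqrt(I(K(18, 18)) + 1/(25535 - 167494)) = sqrt((1/2 + 261/(2*sqrt(-14))) + 1/(25535 - 167494)) = sqrt((1/2 + 261*(-I*sqrt(14)/14)/2) + 1/(-141959)) = sqrt((1/2 - 261*I*sqrt(14)/28) - 1/141959) = sqrt(141957/283918 - 261*I*sqrt(14)/28)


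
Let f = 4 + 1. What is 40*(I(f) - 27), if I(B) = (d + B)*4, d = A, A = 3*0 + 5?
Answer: 520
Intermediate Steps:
A = 5 (A = 0 + 5 = 5)
d = 5
f = 5
I(B) = 20 + 4*B (I(B) = (5 + B)*4 = 20 + 4*B)
40*(I(f) - 27) = 40*((20 + 4*5) - 27) = 40*((20 + 20) - 27) = 40*(40 - 27) = 40*13 = 520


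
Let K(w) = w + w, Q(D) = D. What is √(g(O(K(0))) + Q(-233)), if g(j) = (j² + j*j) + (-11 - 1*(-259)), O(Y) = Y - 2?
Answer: √23 ≈ 4.7958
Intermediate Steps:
K(w) = 2*w
O(Y) = -2 + Y
g(j) = 248 + 2*j² (g(j) = (j² + j²) + (-11 + 259) = 2*j² + 248 = 248 + 2*j²)
√(g(O(K(0))) + Q(-233)) = √((248 + 2*(-2 + 2*0)²) - 233) = √((248 + 2*(-2 + 0)²) - 233) = √((248 + 2*(-2)²) - 233) = √((248 + 2*4) - 233) = √((248 + 8) - 233) = √(256 - 233) = √23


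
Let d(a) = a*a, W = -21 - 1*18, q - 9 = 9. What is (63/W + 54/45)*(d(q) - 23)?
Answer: -8127/65 ≈ -125.03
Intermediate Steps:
q = 18 (q = 9 + 9 = 18)
W = -39 (W = -21 - 18 = -39)
d(a) = a**2
(63/W + 54/45)*(d(q) - 23) = (63/(-39) + 54/45)*(18**2 - 23) = (63*(-1/39) + 54*(1/45))*(324 - 23) = (-21/13 + 6/5)*301 = -27/65*301 = -8127/65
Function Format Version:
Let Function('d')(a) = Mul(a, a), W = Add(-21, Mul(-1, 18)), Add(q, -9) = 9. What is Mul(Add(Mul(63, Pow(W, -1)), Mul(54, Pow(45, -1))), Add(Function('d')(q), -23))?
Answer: Rational(-8127, 65) ≈ -125.03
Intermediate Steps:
q = 18 (q = Add(9, 9) = 18)
W = -39 (W = Add(-21, -18) = -39)
Function('d')(a) = Pow(a, 2)
Mul(Add(Mul(63, Pow(W, -1)), Mul(54, Pow(45, -1))), Add(Function('d')(q), -23)) = Mul(Add(Mul(63, Pow(-39, -1)), Mul(54, Pow(45, -1))), Add(Pow(18, 2), -23)) = Mul(Add(Mul(63, Rational(-1, 39)), Mul(54, Rational(1, 45))), Add(324, -23)) = Mul(Add(Rational(-21, 13), Rational(6, 5)), 301) = Mul(Rational(-27, 65), 301) = Rational(-8127, 65)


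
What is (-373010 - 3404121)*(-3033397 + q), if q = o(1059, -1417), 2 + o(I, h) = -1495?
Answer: 11463192209114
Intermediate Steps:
o(I, h) = -1497 (o(I, h) = -2 - 1495 = -1497)
q = -1497
(-373010 - 3404121)*(-3033397 + q) = (-373010 - 3404121)*(-3033397 - 1497) = -3777131*(-3034894) = 11463192209114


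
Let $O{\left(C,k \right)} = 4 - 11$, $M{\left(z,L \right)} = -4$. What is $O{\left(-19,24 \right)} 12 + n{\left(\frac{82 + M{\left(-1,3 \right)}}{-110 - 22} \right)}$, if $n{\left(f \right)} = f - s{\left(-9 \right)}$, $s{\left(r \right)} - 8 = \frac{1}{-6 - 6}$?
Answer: $- \frac{12211}{132} \approx -92.508$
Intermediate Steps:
$s{\left(r \right)} = \frac{95}{12}$ ($s{\left(r \right)} = 8 + \frac{1}{-6 - 6} = 8 + \frac{1}{-12} = 8 - \frac{1}{12} = \frac{95}{12}$)
$O{\left(C,k \right)} = -7$ ($O{\left(C,k \right)} = 4 - 11 = -7$)
$n{\left(f \right)} = - \frac{95}{12} + f$ ($n{\left(f \right)} = f - \frac{95}{12} = - \frac{95}{12} + f$)
$O{\left(-19,24 \right)} 12 + n{\left(\frac{82 + M{\left(-1,3 \right)}}{-110 - 22} \right)} = \left(-7\right) 12 - \left(\frac{95}{12} - \frac{82 - 4}{-110 - 22}\right) = -84 - \left(\frac{95}{12} - \frac{78}{-132}\right) = -84 + \left(- \frac{95}{12} + 78 \left(- \frac{1}{132}\right)\right) = -84 - \frac{1123}{132} = - \frac{12211}{132}$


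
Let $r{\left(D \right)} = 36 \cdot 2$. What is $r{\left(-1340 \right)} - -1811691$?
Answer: $1811763$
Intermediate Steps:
$r{\left(D \right)} = 72$
$r{\left(-1340 \right)} - -1811691 = 72 - -1811691 = 72 + 1811691 = 1811763$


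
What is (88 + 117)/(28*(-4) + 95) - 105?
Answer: -1990/17 ≈ -117.06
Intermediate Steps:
(88 + 117)/(28*(-4) + 95) - 105 = 205/(-112 + 95) - 105 = 205/(-17) - 105 = 205*(-1/17) - 105 = -205/17 - 105 = -1990/17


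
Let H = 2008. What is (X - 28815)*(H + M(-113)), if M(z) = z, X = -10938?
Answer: -75331935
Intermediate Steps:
(X - 28815)*(H + M(-113)) = (-10938 - 28815)*(2008 - 113) = -39753*1895 = -75331935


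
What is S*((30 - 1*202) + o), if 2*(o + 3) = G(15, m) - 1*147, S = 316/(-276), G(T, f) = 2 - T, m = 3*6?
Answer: 6715/23 ≈ 291.96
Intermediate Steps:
m = 18
S = -79/69 (S = 316*(-1/276) = -79/69 ≈ -1.1449)
o = -83 (o = -3 + ((2 - 1*15) - 1*147)/2 = -3 + ((2 - 15) - 147)/2 = -3 + (-13 - 147)/2 = -3 + (½)*(-160) = -3 - 80 = -83)
S*((30 - 1*202) + o) = -79*((30 - 1*202) - 83)/69 = -79*((30 - 202) - 83)/69 = -79*(-172 - 83)/69 = -79/69*(-255) = 6715/23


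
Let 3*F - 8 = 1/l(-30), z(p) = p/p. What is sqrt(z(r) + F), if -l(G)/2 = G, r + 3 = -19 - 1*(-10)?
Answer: sqrt(3305)/30 ≈ 1.9163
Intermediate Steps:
r = -12 (r = -3 + (-19 - 1*(-10)) = -3 + (-19 + 10) = -3 - 9 = -12)
l(G) = -2*G
z(p) = 1
F = 481/180 (F = 8/3 + 1/(3*((-2*(-30)))) = 8/3 + (1/3)/60 = 8/3 + (1/3)*(1/60) = 8/3 + 1/180 = 481/180 ≈ 2.6722)
sqrt(z(r) + F) = sqrt(1 + 481/180) = sqrt(661/180) = sqrt(3305)/30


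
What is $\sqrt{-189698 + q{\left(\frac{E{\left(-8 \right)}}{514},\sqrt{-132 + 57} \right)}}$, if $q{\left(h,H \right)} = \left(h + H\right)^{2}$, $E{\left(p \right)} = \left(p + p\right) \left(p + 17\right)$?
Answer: $\frac{\sqrt{-12534311693 - 185040 i \sqrt{3}}}{257} \approx 0.0055695 - 435.63 i$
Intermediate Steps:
$E{\left(p \right)} = 2 p \left(17 + p\right)$
$q{\left(h,H \right)} = \left(H + h\right)^{2}$
$\sqrt{-189698 + q{\left(\frac{E{\left(-8 \right)}}{514},\sqrt{-132 + 57} \right)}} = \sqrt{-189698 + \left(\sqrt{-132 + 57} + \frac{2 \left(-8\right) \left(17 - 8\right)}{514}\right)^{2}} = \sqrt{-189698 + \left(\sqrt{-75} + 2 \left(-8\right) 9 \cdot \frac{1}{514}\right)^{2}} = \sqrt{-189698 + \left(5 i \sqrt{3} - \frac{72}{257}\right)^{2}} = \sqrt{-189698 + \left(- \frac{72}{257} + 5 i \sqrt{3}\right)^{2}}$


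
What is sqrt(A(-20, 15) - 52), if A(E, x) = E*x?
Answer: 4*I*sqrt(22) ≈ 18.762*I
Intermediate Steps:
sqrt(A(-20, 15) - 52) = sqrt(-20*15 - 52) = sqrt(-300 - 52) = sqrt(-352) = 4*I*sqrt(22)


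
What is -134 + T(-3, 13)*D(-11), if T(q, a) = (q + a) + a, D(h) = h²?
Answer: 2649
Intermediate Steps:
T(q, a) = q + 2*a (T(q, a) = (a + q) + a = q + 2*a)
-134 + T(-3, 13)*D(-11) = -134 + (-3 + 2*13)*(-11)² = -134 + (-3 + 26)*121 = -134 + 23*121 = -134 + 2783 = 2649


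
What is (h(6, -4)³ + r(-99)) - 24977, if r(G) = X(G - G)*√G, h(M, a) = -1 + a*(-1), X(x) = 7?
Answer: -24950 + 21*I*√11 ≈ -24950.0 + 69.649*I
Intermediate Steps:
h(M, a) = -1 - a
r(G) = 7*√G
(h(6, -4)³ + r(-99)) - 24977 = ((-1 - 1*(-4))³ + 7*√(-99)) - 24977 = ((-1 + 4)³ + 7*(3*I*√11)) - 24977 = (3³ + 21*I*√11) - 24977 = (27 + 21*I*√11) - 24977 = -24950 + 21*I*√11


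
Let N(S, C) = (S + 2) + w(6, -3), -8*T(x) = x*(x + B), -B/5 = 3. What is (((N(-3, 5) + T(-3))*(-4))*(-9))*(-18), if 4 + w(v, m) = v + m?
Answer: 5670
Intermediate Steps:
B = -15 (B = -5*3 = -15)
T(x) = -x*(-15 + x)/8 (T(x) = -x*(x - 15)/8 = -x*(-15 + x)/8)
w(v, m) = -4 + m + v (w(v, m) = -4 + (v + m) = -4 + (m + v) = -4 + m + v)
N(S, C) = 1 + S (N(S, C) = (S + 2) + (-4 - 3 + 6) = (2 + S) - 1 = 1 + S)
(((N(-3, 5) + T(-3))*(-4))*(-9))*(-18) = ((((1 - 3) + (1/8)*(-3)*(15 - 1*(-3)))*(-4))*(-9))*(-18) = (((-2 + (1/8)*(-3)*(15 + 3))*(-4))*(-9))*(-18) = (((-2 + (1/8)*(-3)*18)*(-4))*(-9))*(-18) = (((-2 - 27/4)*(-4))*(-9))*(-18) = (-35/4*(-4)*(-9))*(-18) = (35*(-9))*(-18) = -315*(-18) = 5670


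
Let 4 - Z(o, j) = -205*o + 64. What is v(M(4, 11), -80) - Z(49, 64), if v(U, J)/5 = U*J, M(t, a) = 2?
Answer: -10785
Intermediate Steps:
v(U, J) = 5*J*U (v(U, J) = 5*(U*J) = 5*(J*U) = 5*J*U)
Z(o, j) = -60 + 205*o (Z(o, j) = 4 - (-205*o + 64) = 4 - (64 - 205*o) = 4 + (-64 + 205*o) = -60 + 205*o)
v(M(4, 11), -80) - Z(49, 64) = 5*(-80)*2 - (-60 + 205*49) = -800 - (-60 + 10045) = -800 - 1*9985 = -800 - 9985 = -10785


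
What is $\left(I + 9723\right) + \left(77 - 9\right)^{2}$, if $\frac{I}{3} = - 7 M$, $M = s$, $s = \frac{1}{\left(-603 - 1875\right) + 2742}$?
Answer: $\frac{1262529}{88} \approx 14347.0$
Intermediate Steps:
$s = \frac{1}{264}$ ($s = \frac{1}{\left(-603 - 1875\right) + 2742} = \frac{1}{-2478 + 2742} = \frac{1}{264} \approx 0.0037879$)
$M = \frac{1}{264} \approx 0.0037879$
$I = - \frac{7}{88}$ ($I = 3 \left(\left(-7\right) \frac{1}{264}\right) = 3 \left(- \frac{7}{264}\right) = - \frac{7}{88} \approx -0.079545$)
$\left(I + 9723\right) + \left(77 - 9\right)^{2} = \left(- \frac{7}{88} + 9723\right) + \left(77 - 9\right)^{2} = \frac{855617}{88} + 68^{2} = \frac{855617}{88} + 4624 = \frac{1262529}{88}$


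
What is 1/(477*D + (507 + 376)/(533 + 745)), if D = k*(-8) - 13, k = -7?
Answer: 1278/26213941 ≈ 4.8753e-5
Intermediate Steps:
D = 43 (D = -7*(-8) - 13 = 56 - 13 = 43)
1/(477*D + (507 + 376)/(533 + 745)) = 1/(477*43 + (507 + 376)/(533 + 745)) = 1/(20511 + 883/1278) = 1/(26213941/1278) = 1278/26213941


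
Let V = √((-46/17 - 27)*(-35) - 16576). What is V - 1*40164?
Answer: -40164 + I*√4489989/17 ≈ -40164.0 + 124.64*I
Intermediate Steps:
V = I*√4489989/17 (V = √((-46*1/17 - 27)*(-35) - 16576) = √((-46/17 - 27)*(-35) - 16576) = √(-505/17*(-35) - 16576) = √(17675/17 - 16576) = √(-264117/17) = I*√4489989/17 ≈ 124.64*I)
V - 1*40164 = I*√4489989/17 - 1*40164 = I*√4489989/17 - 40164 = -40164 + I*√4489989/17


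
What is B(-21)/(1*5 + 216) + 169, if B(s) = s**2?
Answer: 37790/221 ≈ 171.00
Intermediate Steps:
B(-21)/(1*5 + 216) + 169 = (-21)**2/(1*5 + 216) + 169 = 441/(5 + 216) + 169 = 441/221 + 169 = 37790/221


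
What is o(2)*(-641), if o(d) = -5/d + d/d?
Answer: 1923/2 ≈ 961.50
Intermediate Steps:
o(d) = 1 - 5/d (o(d) = -5/d + 1 = 1 - 5/d)
o(2)*(-641) = ((-5 + 2)/2)*(-641) = ((½)*(-3))*(-641) = -3/2*(-641) = 1923/2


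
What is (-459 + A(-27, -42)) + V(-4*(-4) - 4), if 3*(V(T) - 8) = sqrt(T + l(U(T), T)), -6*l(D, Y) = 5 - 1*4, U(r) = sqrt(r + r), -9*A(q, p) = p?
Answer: -1339/3 + sqrt(426)/18 ≈ -445.19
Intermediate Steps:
A(q, p) = -p/9
U(r) = sqrt(2)*sqrt(r) (U(r) = sqrt(2*r) = sqrt(2)*sqrt(r))
l(D, Y) = -1/6 (l(D, Y) = -(5 - 1*4)/6 = -(5 - 4)/6 = -1/6*1 = -1/6)
V(T) = 8 + sqrt(-1/6 + T)/3 (V(T) = 8 + sqrt(T - 1/6)/3 = 8 + sqrt(-1/6 + T)/3)
(-459 + A(-27, -42)) + V(-4*(-4) - 4) = (-459 - 1/9*(-42)) + (8 + sqrt(-6 + 36*(-4*(-4) - 4))/18) = (-459 + 14/3) + (8 + sqrt(-6 + 36*(16 - 4))/18) = -1363/3 + (8 + sqrt(-6 + 36*12)/18) = -1363/3 + (8 + sqrt(-6 + 432)/18) = -1363/3 + (8 + sqrt(426)/18) = -1339/3 + sqrt(426)/18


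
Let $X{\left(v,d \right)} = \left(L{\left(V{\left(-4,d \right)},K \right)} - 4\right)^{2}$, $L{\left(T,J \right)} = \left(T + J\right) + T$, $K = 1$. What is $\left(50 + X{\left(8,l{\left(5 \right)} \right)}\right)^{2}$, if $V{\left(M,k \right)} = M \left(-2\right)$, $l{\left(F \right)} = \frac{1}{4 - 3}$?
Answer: $47961$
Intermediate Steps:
$l{\left(F \right)} = 1$ ($l{\left(F \right)} = 1^{-1} = 1$)
$V{\left(M,k \right)} = - 2 M$
$L{\left(T,J \right)} = J + 2 T$ ($L{\left(T,J \right)} = \left(J + T\right) + T = J + 2 T$)
$X{\left(v,d \right)} = 169$ ($X{\left(v,d \right)} = \left(\left(1 + 2 \left(\left(-2\right) \left(-4\right)\right)\right) - 4\right)^{2} = \left(\left(1 + 2 \cdot 8\right) - 4\right)^{2} = \left(\left(1 + 16\right) - 4\right)^{2} = \left(17 - 4\right)^{2} = 13^{2} = 169$)
$\left(50 + X{\left(8,l{\left(5 \right)} \right)}\right)^{2} = \left(50 + 169\right)^{2} = 219^{2} = 47961$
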